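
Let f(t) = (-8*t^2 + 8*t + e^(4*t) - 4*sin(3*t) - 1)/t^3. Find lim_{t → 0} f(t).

Substitution gives 0/0; apply L'Hôpital's rule 3 times.
After differentiating numerator and denominator 3 times the quotient is (64*e^(4*t) + 108*cos(3*t))/(6); at t = 0 this is 86/3.

86/3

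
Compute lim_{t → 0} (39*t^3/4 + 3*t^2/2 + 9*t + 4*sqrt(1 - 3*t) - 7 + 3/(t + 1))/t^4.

-309/32

Substitution gives 0/0 (the numerator vanishes to order 4).
Expand each term to order t^4: the coefficient of t^4 in 4·√(1 - 3t) is -405/32 and in 3·1/(1 + t) is 3.
Lower-order terms cancel with the polynomial part, so the numerator is (-309/32)·t^4 + o(t^4), and the limit is (-309/32)/(1) = -309/32.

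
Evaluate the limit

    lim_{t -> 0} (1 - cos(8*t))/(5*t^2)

Substitution gives 0/0.
Use (1 − cos u)/u² → 1/2 with u = 8t: the limit is 8²/(2·5) = 32/5.

32/5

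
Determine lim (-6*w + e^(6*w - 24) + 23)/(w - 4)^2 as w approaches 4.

18

Direct substitution gives 0/0.
Apply L'Hôpital: lim (6*e^(6*w - 24) - 6)/(2*w - 8), still 0/0.
After 2 applications of L'Hôpital's rule the quotient is (36*e^(6*w - 24))/(2); substituting w = 4 gives 18.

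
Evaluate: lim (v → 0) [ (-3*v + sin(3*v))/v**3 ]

-9/2

Direct substitution gives 0/0.
Apply L'Hôpital: lim (3*cos(3*v) - 3)/(3*v^2), still 0/0.
Apply L'Hôpital: lim (-9*sin(3*v))/(6*v), still 0/0.
After 3 applications of L'Hôpital's rule the quotient is (-27*cos(3*v))/(6); substituting v = 0 gives -9/2.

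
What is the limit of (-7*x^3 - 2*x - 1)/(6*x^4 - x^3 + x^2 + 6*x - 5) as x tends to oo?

0

The denominator has degree 4 and the numerator degree 3. Dividing numerator and denominator by x^4 sends every term to 0 except the leading denominator term, so the limit is 0.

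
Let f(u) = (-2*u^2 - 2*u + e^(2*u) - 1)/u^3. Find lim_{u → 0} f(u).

Direct substitution gives 0/0.
Apply L'Hôpital: lim (-4*u + 2*e^(2*u) - 2)/(3*u^2), still 0/0.
Apply L'Hôpital: lim (4*e^(2*u) - 4)/(6*u), still 0/0.
After 3 applications of L'Hôpital's rule the quotient is (8*e^(2*u))/(6); substituting u = 0 gives 4/3.

4/3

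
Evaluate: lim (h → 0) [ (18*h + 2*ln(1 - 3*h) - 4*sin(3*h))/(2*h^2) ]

-9/2

Substitution gives 0/0 (the numerator vanishes to order 2).
Expand each term to order h^2: the coefficient of h^2 in 2·ln(1 - 3h) is -9 and in -4·sin(3h) is 0.
Lower-order terms cancel with the polynomial part, so the numerator is (-9)·h^2 + o(h^2), and the limit is (-9)/(2) = -9/2.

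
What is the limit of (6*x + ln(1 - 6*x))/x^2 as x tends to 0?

Direct substitution gives 0/0.
Apply L'Hôpital: lim (6 - 6/(1 - 6*x))/(2*x), still 0/0.
After 2 applications of L'Hôpital's rule the quotient is (-36/(1 - 6*x)^2)/(2); substituting x = 0 gives -18.

-18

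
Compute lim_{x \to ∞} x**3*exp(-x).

Write as x^3/e^{1x}, an ∞/∞ form.
Exponential growth dominates any polynomial, so repeated L'Hôpital (or the standard result) gives 0.

0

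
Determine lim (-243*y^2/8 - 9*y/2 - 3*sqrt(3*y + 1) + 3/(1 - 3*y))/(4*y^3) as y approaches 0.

1215/64

Substitution gives 0/0 (the numerator vanishes to order 3).
Expand each term to order y^3: the coefficient of y^3 in -3·√(1 + 3y) is -81/16 and in 3·1/(1 - 3y) is 81.
Lower-order terms cancel with the polynomial part, so the numerator is (1215/16)·y^3 + o(y^3), and the limit is (1215/16)/(4) = 1215/64.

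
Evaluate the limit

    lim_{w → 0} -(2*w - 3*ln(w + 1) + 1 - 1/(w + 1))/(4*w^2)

-1/8

Substitution gives 0/0 (the numerator vanishes to order 2).
Expand each term to order w^2: the coefficient of w^2 in -3·ln(1 + w) is 3/2 and in −1/(1 + w) is -1.
Lower-order terms cancel with the polynomial part, so the numerator is (1/2)·w^2 + o(w^2), and the limit is (1/2)/(-4) = -1/8.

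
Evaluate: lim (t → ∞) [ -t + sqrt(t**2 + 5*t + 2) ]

An ∞ − ∞ form. Rationalising with the conjugate, the difference becomes (5t + 2) / (√(t^2 + 5*t + 2) + t).
For large t the denominator behaves like 2·t, so the quotient tends to 5/2 = 5/2.

5/2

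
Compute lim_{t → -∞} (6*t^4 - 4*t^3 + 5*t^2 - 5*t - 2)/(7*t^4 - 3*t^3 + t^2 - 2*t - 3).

Numerator and denominator both have degree 4.
Dividing every term by t^4, all lower-order terms vanish and the limit is the ratio of leading coefficients, 6/(7) = 6/7.

6/7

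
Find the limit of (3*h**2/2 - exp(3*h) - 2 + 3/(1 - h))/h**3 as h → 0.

-3/2

Substitution gives 0/0 (the numerator vanishes to order 3).
Expand each term to order h^3: the coefficient of h^3 in 3·1/(1 - h) is 3 and in −e^(3h) is -9/2.
Lower-order terms cancel with the polynomial part, so the numerator is (-3/2)·h^3 + o(h^3), and the limit is (-3/2)/(1) = -3/2.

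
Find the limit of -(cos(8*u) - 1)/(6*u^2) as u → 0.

16/3

Direct substitution gives 0/0.
Apply L'Hôpital: lim (-8*sin(8*u))/(-12*u), still 0/0.
After 2 applications of L'Hôpital's rule the quotient is (-64*cos(8*u))/(-12); substituting u = 0 gives 16/3.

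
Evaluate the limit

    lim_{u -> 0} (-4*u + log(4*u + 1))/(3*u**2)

Direct substitution gives 0/0.
Apply L'Hôpital: lim (-4 + 4/(4*u + 1))/(6*u), still 0/0.
After 2 applications of L'Hôpital's rule the quotient is (-16/(4*u + 1)^2)/(6); substituting u = 0 gives -8/3.

-8/3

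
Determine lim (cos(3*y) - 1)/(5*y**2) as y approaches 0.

Direct substitution gives 0/0.
Apply L'Hôpital: lim (-3*sin(3*y))/(10*y), still 0/0.
After 2 applications of L'Hôpital's rule the quotient is (-9*cos(3*y))/(10); substituting y = 0 gives -9/10.

-9/10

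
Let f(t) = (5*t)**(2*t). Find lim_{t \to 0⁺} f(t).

Base → 0⁺ and exponent → 0⁺: a 0^0 form.
Take logs: 2t·ln(5t). This is 0·(−∞); rewriting as ln(5t)/(1/(2t)) and applying L'Hôpital gives 0.
Hence the limit is e^0 = 1.

1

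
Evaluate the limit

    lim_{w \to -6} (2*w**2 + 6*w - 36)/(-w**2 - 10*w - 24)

-9

Since w = -6 makes numerator and denominator zero, (w + 6) divides both.
Cancelling it gives (2*w - 6)/(-w - 4); now plug in w = -6 to get -9.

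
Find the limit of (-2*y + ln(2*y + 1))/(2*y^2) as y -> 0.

Direct substitution gives 0/0.
Apply L'Hôpital: lim (-2 + 2/(2*y + 1))/(4*y), still 0/0.
After 2 applications of L'Hôpital's rule the quotient is (-4/(2*y + 1)^2)/(4); substituting y = 0 gives -1.

-1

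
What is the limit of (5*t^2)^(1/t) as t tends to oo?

Base → ∞ and exponent → 0: an ∞^0 form.
Take logs: (1/t)·ln(5·t^2) = (ln 5 + 2·ln t)/t → 0.
So the limit is e^0 = 1.

1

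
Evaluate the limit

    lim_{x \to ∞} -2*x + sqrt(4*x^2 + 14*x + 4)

7/2

An ∞ − ∞ form. Rationalising with the conjugate, the difference becomes (14x + 4) / (√(4*x^2 + 14*x + 4) + 2x).
For large x the denominator behaves like 2·2x, so the quotient tends to 14/4 = 7/2.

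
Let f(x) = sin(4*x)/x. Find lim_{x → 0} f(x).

4

Substitution gives 0/0.
Write it as (4)·sin(4x)/(4x); since sin(u)/u → 1, the limit is 4.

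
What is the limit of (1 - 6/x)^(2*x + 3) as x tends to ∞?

e^(-12)

Let L be the limit and take ln: ln L = lim (2x + 3)·ln(1 - 6/x) = lim (2x + 3)·(-6/x + O(1/x²)) = -12.
Hence L = e^(-12).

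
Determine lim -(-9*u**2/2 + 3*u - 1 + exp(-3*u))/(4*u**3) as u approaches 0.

Direct substitution gives 0/0.
Apply L'Hôpital: lim (-9*u + 3 - 3*e^(-3*u))/(-12*u^2), still 0/0.
Apply L'Hôpital: lim (-9 + 9*e^(-3*u))/(-24*u), still 0/0.
After 3 applications of L'Hôpital's rule the quotient is (-27*e^(-3*u))/(-24); substituting u = 0 gives 9/8.

9/8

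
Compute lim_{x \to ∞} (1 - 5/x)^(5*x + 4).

e^(-25)

Let L be the limit and take ln: ln L = lim (5x + 4)·ln(1 - 5/x) = lim (5x + 4)·(-5/x + O(1/x²)) = -25.
Hence L = e^(-25).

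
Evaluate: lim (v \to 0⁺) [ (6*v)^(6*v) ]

1

Base → 0⁺ and exponent → 0⁺: a 0^0 form.
Take logs: 6v·ln(6v). This is 0·(−∞); rewriting as ln(6v)/(1/(6v)) and applying L'Hôpital gives 0.
Hence the limit is e^0 = 1.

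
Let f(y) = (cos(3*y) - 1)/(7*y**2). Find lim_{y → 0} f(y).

Direct substitution gives 0/0.
Apply L'Hôpital: lim (-3*sin(3*y))/(14*y), still 0/0.
After 2 applications of L'Hôpital's rule the quotient is (-9*cos(3*y))/(14); substituting y = 0 gives -9/14.

-9/14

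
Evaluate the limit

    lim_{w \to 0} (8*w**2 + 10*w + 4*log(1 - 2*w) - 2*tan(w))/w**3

-34/3

Substitution gives 0/0; apply L'Hôpital's rule 3 times.
After differentiating numerator and denominator 3 times the quotient is (8/cos(w)^2 - 12/cos(w)^4 + 64/(2*w - 1)^3)/(6); at w = 0 this is -34/3.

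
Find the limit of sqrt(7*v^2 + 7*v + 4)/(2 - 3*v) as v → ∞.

For large |v|, √(7*v^2 + 7*v + 4) ≈ √7·|v| and the denominator ≈ -3v.
Since v → +∞, |v| = v, giving √7/(-3) = -√(7)/3.

-√(7)/3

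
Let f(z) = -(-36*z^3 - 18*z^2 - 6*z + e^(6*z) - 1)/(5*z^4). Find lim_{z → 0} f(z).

Direct substitution gives 0/0.
Apply L'Hôpital: lim (-108*z^2 - 36*z + 6*e^(6*z) - 6)/(-20*z^3), still 0/0.
Apply L'Hôpital: lim (-216*z + 36*e^(6*z) - 36)/(-60*z^2), still 0/0.
Apply L'Hôpital: lim (216*e^(6*z) - 216)/(-120*z), still 0/0.
After 4 applications of L'Hôpital's rule the quotient is (1296*e^(6*z))/(-120); substituting z = 0 gives -54/5.

-54/5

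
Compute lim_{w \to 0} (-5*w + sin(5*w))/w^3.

-125/6

Direct substitution gives 0/0.
Apply L'Hôpital: lim (5*cos(5*w) - 5)/(3*w^2), still 0/0.
Apply L'Hôpital: lim (-25*sin(5*w))/(6*w), still 0/0.
After 3 applications of L'Hôpital's rule the quotient is (-125*cos(5*w))/(6); substituting w = 0 gives -125/6.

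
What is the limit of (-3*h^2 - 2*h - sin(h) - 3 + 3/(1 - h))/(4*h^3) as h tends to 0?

19/24

Substitution gives 0/0 (the numerator vanishes to order 3).
Expand each term to order h^3: the coefficient of h^3 in 3·1/(1 - h) is 3 and in −sin(h) is 1/6.
Lower-order terms cancel with the polynomial part, so the numerator is (19/6)·h^3 + o(h^3), and the limit is (19/6)/(4) = 19/24.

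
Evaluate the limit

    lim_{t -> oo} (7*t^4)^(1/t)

1

Base → ∞ and exponent → 0: an ∞^0 form.
Take logs: (1/t)·ln(7·t^4) = (ln 7 + 4·ln t)/t → 0.
So the limit is e^0 = 1.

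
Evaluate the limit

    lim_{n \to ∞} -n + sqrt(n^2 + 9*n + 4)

An ∞ − ∞ form. Rationalising with the conjugate, the difference becomes (9n + 4) / (√(n^2 + 9*n + 4) + n).
For large n the denominator behaves like 2·n, so the quotient tends to 9/2 = 9/2.

9/2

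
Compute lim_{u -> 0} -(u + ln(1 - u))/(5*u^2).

1/10

Direct substitution gives 0/0.
Apply L'Hôpital: lim (1 - 1/(1 - u))/(-10*u), still 0/0.
After 2 applications of L'Hôpital's rule the quotient is (-1/(1 - u)^2)/(-10); substituting u = 0 gives 1/10.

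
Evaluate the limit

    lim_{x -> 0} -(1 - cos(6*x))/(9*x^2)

-2

Substitution gives 0/0.
Use (1 − cos u)/u² → 1/2 with u = 6x: the limit is 6²/(2·(-9)) = -2.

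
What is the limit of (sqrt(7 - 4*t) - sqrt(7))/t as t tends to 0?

-2*√(7)/7

A 0/0 form; rationalise with √(7 - 4t) + √7. This collapses the numerator to -4t, leaving -4/(√(7 - 4t) + √7) → -4/(2√7) = -2*√(7)/7.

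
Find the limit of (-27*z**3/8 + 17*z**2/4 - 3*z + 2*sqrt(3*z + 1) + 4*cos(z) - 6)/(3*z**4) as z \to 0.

-1183/576

Substitution gives 0/0; apply L'Hôpital's rule 4 times.
After differentiating numerator and denominator 4 times the quotient is (4*cos(z) - 1215/(8*(3*z + 1)^(7/2)))/(72); at z = 0 this is -1183/576.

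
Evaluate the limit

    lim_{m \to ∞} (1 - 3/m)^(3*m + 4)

e^(-9)

Let L be the limit and take ln: ln L = lim (3m + 4)·ln(1 - 3/m) = lim (3m + 4)·(-3/m + O(1/m²)) = -9.
Hence L = e^(-9).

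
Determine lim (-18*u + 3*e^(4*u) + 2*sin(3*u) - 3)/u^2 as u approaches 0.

Substitution gives 0/0 (the numerator vanishes to order 2).
Expand each term to order u^2: the coefficient of u^2 in 2·sin(3u) is 0 and in 3·e^(4u) is 24.
Lower-order terms cancel with the polynomial part, so the numerator is (24)·u^2 + o(u^2), and the limit is (24)/(1) = 24.

24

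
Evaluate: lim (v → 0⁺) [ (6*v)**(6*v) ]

Base → 0⁺ and exponent → 0⁺: a 0^0 form.
Take logs: 6v·ln(6v). This is 0·(−∞); rewriting as ln(6v)/(1/(6v)) and applying L'Hôpital gives 0.
Hence the limit is e^0 = 1.

1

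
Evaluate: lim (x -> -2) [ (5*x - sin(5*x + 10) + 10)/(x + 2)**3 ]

125/6

Direct substitution gives 0/0.
Apply L'Hôpital: lim (5 - 5*cos(5*x + 10))/(3*(x + 2)^2), still 0/0.
Apply L'Hôpital: lim (25*sin(5*x + 10))/(6*x + 12), still 0/0.
After 3 applications of L'Hôpital's rule the quotient is (125*cos(5*x + 10))/(6); substituting x = -2 gives 125/6.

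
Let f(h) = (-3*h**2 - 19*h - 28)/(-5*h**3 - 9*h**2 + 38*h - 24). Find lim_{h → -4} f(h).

Direct substitution gives 0/0, so factor. Both numerator and denominator have (h + 4) as a factor.
After cancelling, the expression reduces to (-3*h - 7)/(-5*h^2 + 11*h - 6).
Substituting h = -4 gives -1/26.

-1/26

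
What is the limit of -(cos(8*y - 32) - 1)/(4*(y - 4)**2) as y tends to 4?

8

Direct substitution gives 0/0.
Apply L'Hôpital: lim (-8*sin(8*y - 32))/(32 - 8*y), still 0/0.
After 2 applications of L'Hôpital's rule the quotient is (-64*cos(8*y - 32))/(-8); substituting y = 4 gives 8.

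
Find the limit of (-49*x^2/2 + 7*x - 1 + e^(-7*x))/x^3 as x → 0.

-343/6

Direct substitution gives 0/0.
Apply L'Hôpital: lim (-49*x + 7 - 7*e^(-7*x))/(3*x^2), still 0/0.
Apply L'Hôpital: lim (-49 + 49*e^(-7*x))/(6*x), still 0/0.
After 3 applications of L'Hôpital's rule the quotient is (-343*e^(-7*x))/(6); substituting x = 0 gives -343/6.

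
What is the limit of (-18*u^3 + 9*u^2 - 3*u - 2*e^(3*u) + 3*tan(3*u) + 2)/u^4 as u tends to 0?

-27/4

Substitution gives 0/0 (the numerator vanishes to order 4).
Expand each term to order u^4: the coefficient of u^4 in -2·e^(3u) is -27/4 and in 3·tan(3u) is 0.
Lower-order terms cancel with the polynomial part, so the numerator is (-27/4)·u^4 + o(u^4), and the limit is (-27/4)/(1) = -27/4.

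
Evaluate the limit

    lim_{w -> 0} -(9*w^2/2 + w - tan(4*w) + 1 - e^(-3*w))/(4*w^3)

101/24

Substitution gives 0/0 (the numerator vanishes to order 3).
Expand each term to order w^3: the coefficient of w^3 in −e^(-3w) is 9/2 and in −tan(4w) is -64/3.
Lower-order terms cancel with the polynomial part, so the numerator is (-101/6)·w^3 + o(w^3), and the limit is (-101/6)/(-4) = 101/24.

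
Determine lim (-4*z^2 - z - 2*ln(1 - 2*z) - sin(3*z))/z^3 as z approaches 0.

Substitution gives 0/0; apply L'Hôpital's rule 3 times.
After differentiating numerator and denominator 3 times the quotient is (27*cos(3*z) - 32/(2*z - 1)^3)/(6); at z = 0 this is 59/6.

59/6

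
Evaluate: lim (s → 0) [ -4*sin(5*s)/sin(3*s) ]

-20/3

Substitution gives 0/0.
Divide numerator and denominator by s: sin(5s)/s → 5 and sin(3s)/s → 3, so the limit is -4·5/3 = -20/3.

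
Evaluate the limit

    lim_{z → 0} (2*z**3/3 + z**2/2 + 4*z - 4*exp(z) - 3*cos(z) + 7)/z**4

-7/24

Substitution gives 0/0 (the numerator vanishes to order 4).
Expand each term to order z^4: the coefficient of z^4 in -3·cos(z) is -1/8 and in -4·e^(z) is -1/6.
Lower-order terms cancel with the polynomial part, so the numerator is (-7/24)·z^4 + o(z^4), and the limit is (-7/24)/(1) = -7/24.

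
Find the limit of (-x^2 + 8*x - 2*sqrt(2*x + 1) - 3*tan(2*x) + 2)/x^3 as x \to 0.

-9

Substitution gives 0/0 (the numerator vanishes to order 3).
Expand each term to order x^3: the coefficient of x^3 in -2·√(1 + 2x) is -1 and in -3·tan(2x) is -8.
Lower-order terms cancel with the polynomial part, so the numerator is (-9)·x^3 + o(x^3), and the limit is (-9)/(1) = -9.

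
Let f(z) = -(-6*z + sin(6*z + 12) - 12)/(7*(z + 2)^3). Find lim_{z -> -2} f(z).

36/7

Direct substitution gives 0/0.
Apply L'Hôpital: lim (6*cos(6*z + 12) - 6)/(-21*(z + 2)^2), still 0/0.
Apply L'Hôpital: lim (-36*sin(6*z + 12))/(-42*z - 84), still 0/0.
After 3 applications of L'Hôpital's rule the quotient is (-216*cos(6*z + 12))/(-42); substituting z = -2 gives 36/7.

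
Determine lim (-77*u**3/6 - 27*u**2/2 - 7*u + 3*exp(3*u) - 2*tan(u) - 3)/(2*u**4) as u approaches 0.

Substitution gives 0/0; apply L'Hôpital's rule 4 times.
After differentiating numerator and denominator 4 times the quotient is (243*e^(3*u) - 48*tan(u)^5 - 80*tan(u)^3 - 32*tan(u))/(48); at u = 0 this is 81/16.

81/16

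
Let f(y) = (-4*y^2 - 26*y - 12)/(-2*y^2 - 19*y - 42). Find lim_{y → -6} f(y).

22/5

Direct substitution gives 0/0, so factor. Both numerator and denominator have (y + 6) as a factor.
After cancelling, the expression reduces to (-4*y - 2)/(-2*y - 7).
Substituting y = -6 gives 22/5.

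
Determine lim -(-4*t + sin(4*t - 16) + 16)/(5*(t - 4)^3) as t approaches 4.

Direct substitution gives 0/0.
Apply L'Hôpital: lim (4*cos(4*t - 16) - 4)/(-15*(t - 4)^2), still 0/0.
Apply L'Hôpital: lim (-16*sin(4*t - 16))/(120 - 30*t), still 0/0.
After 3 applications of L'Hôpital's rule the quotient is (-64*cos(4*t - 16))/(-30); substituting t = 4 gives 32/15.

32/15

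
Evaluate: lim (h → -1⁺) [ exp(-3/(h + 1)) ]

As h → -1⁺, -3/(h + 1) → −∞, so e^(-3/(h + 1)) → 0.

0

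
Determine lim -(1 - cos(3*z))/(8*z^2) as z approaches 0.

-9/16

Substitution gives 0/0.
Use (1 − cos u)/u² → 1/2 with u = 3z: the limit is 3²/(2·(-8)) = -9/16.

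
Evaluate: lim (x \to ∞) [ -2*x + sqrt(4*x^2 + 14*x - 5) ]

7/2

This has the form ∞ − ∞. Multiply and divide by the conjugate √(4*x^2 + 14*x - 5) + 2x.
That gives (14x - 5) / (√(4*x^2 + 14*x - 5) + 2x).
Divide numerator and denominator by x: the limit is 14/(2·2) = 7/2.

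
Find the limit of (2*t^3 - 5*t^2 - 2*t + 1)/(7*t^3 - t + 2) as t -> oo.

2/7

Numerator and denominator both have degree 3.
Dividing every term by t^3, all lower-order terms vanish and the limit is the ratio of leading coefficients, 2/(7) = 2/7.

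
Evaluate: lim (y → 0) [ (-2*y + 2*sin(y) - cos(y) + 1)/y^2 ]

1/2

Substitution gives 0/0 (the numerator vanishes to order 2).
Expand each term to order y^2: the coefficient of y^2 in −cos(y) is 1/2 and in 2·sin(y) is 0.
Lower-order terms cancel with the polynomial part, so the numerator is (1/2)·y^2 + o(y^2), and the limit is (1/2)/(1) = 1/2.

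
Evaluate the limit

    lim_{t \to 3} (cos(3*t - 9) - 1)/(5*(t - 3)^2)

Direct substitution gives 0/0.
Apply L'Hôpital: lim (-3*sin(3*t - 9))/(10*t - 30), still 0/0.
After 2 applications of L'Hôpital's rule the quotient is (-9*cos(3*t - 9))/(10); substituting t = 3 gives -9/10.

-9/10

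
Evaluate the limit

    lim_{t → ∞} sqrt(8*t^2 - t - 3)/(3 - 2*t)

-√(2)

For large |t|, √(8*t^2 - t - 3) ≈ √8·|t| and the denominator ≈ -2t.
Since t → +∞, |t| = t, giving √8/(-2) = -√(2).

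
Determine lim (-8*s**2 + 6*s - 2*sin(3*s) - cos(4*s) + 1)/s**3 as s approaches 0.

9

Substitution gives 0/0; apply L'Hôpital's rule 3 times.
After differentiating numerator and denominator 3 times the quotient is (-64*sin(4*s) + 54*cos(3*s))/(6); at s = 0 this is 9.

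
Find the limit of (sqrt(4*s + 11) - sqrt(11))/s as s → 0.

2*√(11)/11

Substitution gives 0/0. Multiply numerator and denominator by the conjugate √(11 + 4s) + √11.
The numerator becomes (11 + 4s) − 11 = 4s, so the expression simplifies to 4/(√(11 + 4s) + √11).
Letting s → 0 gives 4/(2√11) = 2*√(11)/11.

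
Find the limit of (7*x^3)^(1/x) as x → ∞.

1

Base → ∞ and exponent → 0: an ∞^0 form.
Take logs: (1/x)·ln(7·x^3) = (ln 7 + 3·ln x)/x → 0.
So the limit is e^0 = 1.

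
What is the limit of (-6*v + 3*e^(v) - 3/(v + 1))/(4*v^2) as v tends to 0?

-3/8

Substitution gives 0/0; apply L'Hôpital's rule 2 times.
After differentiating numerator and denominator 2 times the quotient is (3*e^(v) - 6/(v + 1)^3)/(8); at v = 0 this is -3/8.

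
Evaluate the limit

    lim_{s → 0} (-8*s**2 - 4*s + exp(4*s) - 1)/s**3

32/3

Direct substitution gives 0/0.
Apply L'Hôpital: lim (-16*s + 4*e^(4*s) - 4)/(3*s^2), still 0/0.
Apply L'Hôpital: lim (16*e^(4*s) - 16)/(6*s), still 0/0.
After 3 applications of L'Hôpital's rule the quotient is (64*e^(4*s))/(6); substituting s = 0 gives 32/3.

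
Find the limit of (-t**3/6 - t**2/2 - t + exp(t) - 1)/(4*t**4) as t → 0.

Direct substitution gives 0/0.
Apply L'Hôpital: lim (-t^2/2 - t + e^(t) - 1)/(16*t^3), still 0/0.
Apply L'Hôpital: lim (-t + e^(t) - 1)/(48*t^2), still 0/0.
Apply L'Hôpital: lim (e^(t) - 1)/(96*t), still 0/0.
After 4 applications of L'Hôpital's rule the quotient is (e^(t))/(96); substituting t = 0 gives 1/96.

1/96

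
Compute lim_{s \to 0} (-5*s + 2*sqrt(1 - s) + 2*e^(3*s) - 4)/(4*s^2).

35/16

Substitution gives 0/0; apply L'Hôpital's rule 2 times.
After differentiating numerator and denominator 2 times the quotient is (18*e^(3*s) - 1/(2*(1 - s)^(3/2)))/(8); at s = 0 this is 35/16.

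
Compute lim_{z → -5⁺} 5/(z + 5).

As z → -5⁺, (z + 5) → 0⁺, so (z + 5)^1 → 0⁺ and 5/(z + 5)^1 → ∞.

∞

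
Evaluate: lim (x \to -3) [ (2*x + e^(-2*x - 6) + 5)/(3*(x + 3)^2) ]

Direct substitution gives 0/0.
Apply L'Hôpital: lim (2 - 2*e^(-2*x - 6))/(6*x + 18), still 0/0.
After 2 applications of L'Hôpital's rule the quotient is (4*e^(-2*x - 6))/(6); substituting x = -3 gives 2/3.

2/3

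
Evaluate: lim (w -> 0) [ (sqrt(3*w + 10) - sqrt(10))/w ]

3*√(10)/20

Substitution gives 0/0. Multiply numerator and denominator by the conjugate √(10 + 3w) + √10.
The numerator becomes (10 + 3w) − 10 = 3w, so the expression simplifies to 3/(√(10 + 3w) + √10).
Letting w → 0 gives 3/(2√10) = 3*√(10)/20.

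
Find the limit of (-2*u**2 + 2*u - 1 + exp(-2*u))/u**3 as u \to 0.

Direct substitution gives 0/0.
Apply L'Hôpital: lim (-4*u + 2 - 2*e^(-2*u))/(3*u^2), still 0/0.
Apply L'Hôpital: lim (-4 + 4*e^(-2*u))/(6*u), still 0/0.
After 3 applications of L'Hôpital's rule the quotient is (-8*e^(-2*u))/(6); substituting u = 0 gives -4/3.

-4/3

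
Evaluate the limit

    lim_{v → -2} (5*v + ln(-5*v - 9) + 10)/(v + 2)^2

Direct substitution gives 0/0.
Apply L'Hôpital: lim (5 - 5/(-5*v - 9))/(2*v + 4), still 0/0.
After 2 applications of L'Hôpital's rule the quotient is (-25/(-5*v - 9)^2)/(2); substituting v = -2 gives -25/2.

-25/2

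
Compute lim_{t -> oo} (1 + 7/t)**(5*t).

The base → 1 and the exponent → ∞: a 1^∞ form.
Take logarithms: (5t)·ln(1 + 7/t). Since ln(1+u) ~ u for small u, this behaves like (5t)·(7/t) → 35.
So the limit is e^(35).

e^(35)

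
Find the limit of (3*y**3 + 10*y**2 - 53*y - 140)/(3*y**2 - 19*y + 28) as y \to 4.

Since y = 4 makes numerator and denominator zero, (y - 4) divides both.
Cancelling it gives (3*y^2 + 22*y + 35)/(3*y - 7); now plug in y = 4 to get 171/5.

171/5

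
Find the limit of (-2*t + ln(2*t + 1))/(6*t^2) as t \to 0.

Direct substitution gives 0/0.
Apply L'Hôpital: lim (-2 + 2/(2*t + 1))/(12*t), still 0/0.
After 2 applications of L'Hôpital's rule the quotient is (-4/(2*t + 1)^2)/(12); substituting t = 0 gives -1/3.

-1/3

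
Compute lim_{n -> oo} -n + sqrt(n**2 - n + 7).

An ∞ − ∞ form. Rationalising with the conjugate, the difference becomes (-n + 7) / (√(n^2 - n + 7) + n).
For large n the denominator behaves like 2·n, so the quotient tends to -1/2 = -1/2.

-1/2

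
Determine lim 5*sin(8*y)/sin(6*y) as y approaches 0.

20/3

Substitution gives 0/0.
Divide numerator and denominator by y: sin(8y)/y → 8 and sin(6y)/y → 6, so the limit is 5·8/6 = 20/3.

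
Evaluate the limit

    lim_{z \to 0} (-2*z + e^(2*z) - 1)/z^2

2

Direct substitution gives 0/0.
Apply L'Hôpital: lim (2*e^(2*z) - 2)/(2*z), still 0/0.
After 2 applications of L'Hôpital's rule the quotient is (4*e^(2*z))/(2); substituting z = 0 gives 2.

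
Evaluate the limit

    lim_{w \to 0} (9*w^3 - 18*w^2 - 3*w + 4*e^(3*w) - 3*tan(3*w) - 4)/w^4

Substitution gives 0/0 (the numerator vanishes to order 4).
Expand each term to order w^4: the coefficient of w^4 in -3·tan(3w) is 0 and in 4·e^(3w) is 27/2.
Lower-order terms cancel with the polynomial part, so the numerator is (27/2)·w^4 + o(w^4), and the limit is (27/2)/(1) = 27/2.

27/2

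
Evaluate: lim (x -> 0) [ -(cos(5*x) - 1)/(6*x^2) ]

Direct substitution gives 0/0.
Apply L'Hôpital: lim (-5*sin(5*x))/(-12*x), still 0/0.
After 2 applications of L'Hôpital's rule the quotient is (-25*cos(5*x))/(-12); substituting x = 0 gives 25/12.

25/12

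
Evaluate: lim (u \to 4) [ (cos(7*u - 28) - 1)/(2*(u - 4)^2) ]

Direct substitution gives 0/0.
Apply L'Hôpital: lim (-7*sin(7*u - 28))/(4*u - 16), still 0/0.
After 2 applications of L'Hôpital's rule the quotient is (-49*cos(7*u - 28))/(4); substituting u = 4 gives -49/4.

-49/4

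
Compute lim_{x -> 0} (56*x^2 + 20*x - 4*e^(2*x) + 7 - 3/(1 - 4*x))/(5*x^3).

-592/15

Substitution gives 0/0; apply L'Hôpital's rule 3 times.
After differentiating numerator and denominator 3 times the quotient is (-32*e^(2*x) - 1152/(4*x - 1)^4)/(30); at x = 0 this is -592/15.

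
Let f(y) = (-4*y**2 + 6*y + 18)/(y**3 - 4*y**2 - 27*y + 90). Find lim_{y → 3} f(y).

Direct substitution gives 0/0, so factor. Both numerator and denominator have (y - 3) as a factor.
After cancelling, the expression reduces to (-4*y - 6)/(y^2 - y - 30).
Substituting y = 3 gives 3/4.

3/4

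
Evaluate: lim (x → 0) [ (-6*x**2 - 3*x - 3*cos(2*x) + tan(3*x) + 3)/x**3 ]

Substitution gives 0/0 (the numerator vanishes to order 3).
Expand each term to order x^3: the coefficient of x^3 in tan(3x) is 9 and in -3·cos(2x) is 0.
Lower-order terms cancel with the polynomial part, so the numerator is (9)·x^3 + o(x^3), and the limit is (9)/(1) = 9.

9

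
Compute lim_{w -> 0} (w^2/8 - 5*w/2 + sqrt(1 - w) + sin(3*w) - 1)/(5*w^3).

-73/80

Substitution gives 0/0 (the numerator vanishes to order 3).
Expand each term to order w^3: the coefficient of w^3 in sin(3w) is -9/2 and in √(1 - w) is -1/16.
Lower-order terms cancel with the polynomial part, so the numerator is (-73/16)·w^3 + o(w^3), and the limit is (-73/16)/(5) = -73/80.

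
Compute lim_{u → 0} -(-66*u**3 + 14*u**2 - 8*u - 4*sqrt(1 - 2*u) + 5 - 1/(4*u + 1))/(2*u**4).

507/4

Substitution gives 0/0 (the numerator vanishes to order 4).
Expand each term to order u^4: the coefficient of u^4 in −1/(1 + 4u) is -256 and in -4·√(1 - 2u) is 5/2.
Lower-order terms cancel with the polynomial part, so the numerator is (-507/2)·u^4 + o(u^4), and the limit is (-507/2)/(-2) = 507/4.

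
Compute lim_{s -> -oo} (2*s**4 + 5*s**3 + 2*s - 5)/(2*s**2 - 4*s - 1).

The numerator has higher degree (4 > 2); the quotient behaves like (2/(2))·s^2 for large |s|.
As s → −∞ this diverges to ∞.

∞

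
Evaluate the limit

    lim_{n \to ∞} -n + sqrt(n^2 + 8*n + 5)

This has the form ∞ − ∞. Multiply and divide by the conjugate √(n^2 + 8*n + 5) + n.
That gives (8n + 5) / (√(n^2 + 8*n + 5) + n).
Divide numerator and denominator by n: the limit is 8/(2·1) = 4.

4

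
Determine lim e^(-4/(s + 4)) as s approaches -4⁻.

∞

As s → -4⁻, -4/(s + 4) → +∞, so e^(-4/(s + 4)) → ∞.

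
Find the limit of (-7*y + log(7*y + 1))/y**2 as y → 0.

-49/2

Direct substitution gives 0/0.
Apply L'Hôpital: lim (-7 + 7/(7*y + 1))/(2*y), still 0/0.
After 2 applications of L'Hôpital's rule the quotient is (-49/(7*y + 1)^2)/(2); substituting y = 0 gives -49/2.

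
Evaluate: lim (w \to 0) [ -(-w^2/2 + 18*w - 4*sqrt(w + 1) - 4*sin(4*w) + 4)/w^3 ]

-509/12

Substitution gives 0/0; apply L'Hôpital's rule 3 times.
After differentiating numerator and denominator 3 times the quotient is (256*cos(4*w) - 3/(2*(w + 1)^(5/2)))/(-6); at w = 0 this is -509/12.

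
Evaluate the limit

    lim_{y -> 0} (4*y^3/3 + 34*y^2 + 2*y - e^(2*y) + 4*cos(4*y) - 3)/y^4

Substitution gives 0/0 (the numerator vanishes to order 4).
Expand each term to order y^4: the coefficient of y^4 in 4·cos(4y) is 128/3 and in −e^(2y) is -2/3.
Lower-order terms cancel with the polynomial part, so the numerator is (42)·y^4 + o(y^4), and the limit is (42)/(1) = 42.

42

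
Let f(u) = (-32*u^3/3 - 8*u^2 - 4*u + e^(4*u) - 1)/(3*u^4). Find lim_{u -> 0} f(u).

32/9

Direct substitution gives 0/0.
Apply L'Hôpital: lim (-32*u^2 - 16*u + 4*e^(4*u) - 4)/(12*u^3), still 0/0.
Apply L'Hôpital: lim (-64*u + 16*e^(4*u) - 16)/(36*u^2), still 0/0.
Apply L'Hôpital: lim (64*e^(4*u) - 64)/(72*u), still 0/0.
After 4 applications of L'Hôpital's rule the quotient is (256*e^(4*u))/(72); substituting u = 0 gives 32/9.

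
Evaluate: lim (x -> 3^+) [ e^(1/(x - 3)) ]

∞

As x → 3⁺, 1/(x - 3) → +∞, so e^(1/(x - 3)) → ∞.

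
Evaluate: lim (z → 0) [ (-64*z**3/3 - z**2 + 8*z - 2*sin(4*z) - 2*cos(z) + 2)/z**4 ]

Substitution gives 0/0; apply L'Hôpital's rule 4 times.
After differentiating numerator and denominator 4 times the quotient is (-512*sin(4*z) - 2*cos(z))/(24); at z = 0 this is -1/12.

-1/12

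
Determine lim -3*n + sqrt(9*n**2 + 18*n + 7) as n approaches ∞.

This has the form ∞ − ∞. Multiply and divide by the conjugate √(9*n^2 + 18*n + 7) + 3n.
That gives (18n + 7) / (√(9*n^2 + 18*n + 7) + 3n).
Divide numerator and denominator by n: the limit is 18/(2·3) = 3.

3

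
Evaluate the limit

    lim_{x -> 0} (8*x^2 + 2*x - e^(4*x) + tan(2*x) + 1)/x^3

-8

Substitution gives 0/0 (the numerator vanishes to order 3).
Expand each term to order x^3: the coefficient of x^3 in tan(2x) is 8/3 and in −e^(4x) is -32/3.
Lower-order terms cancel with the polynomial part, so the numerator is (-8)·x^3 + o(x^3), and the limit is (-8)/(1) = -8.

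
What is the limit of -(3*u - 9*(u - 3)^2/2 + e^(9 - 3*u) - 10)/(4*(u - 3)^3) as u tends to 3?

Direct substitution gives 0/0.
Apply L'Hôpital: lim (-9*u - 3*e^(9 - 3*u) + 30)/(-12*(u - 3)^2), still 0/0.
Apply L'Hôpital: lim (9*e^(9 - 3*u) - 9)/(72 - 24*u), still 0/0.
After 3 applications of L'Hôpital's rule the quotient is (-27*e^(9 - 3*u))/(-24); substituting u = 3 gives 9/8.

9/8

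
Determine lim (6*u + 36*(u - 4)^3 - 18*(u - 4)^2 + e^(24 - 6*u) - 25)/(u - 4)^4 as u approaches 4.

Direct substitution gives 0/0.
Apply L'Hôpital: lim (-36*u + 108*(u - 4)^2 - 6*e^(24 - 6*u) + 150)/(4*(u - 4)^3), still 0/0.
Apply L'Hôpital: lim (216*u + 36*e^(24 - 6*u) - 900)/(12*(u - 4)^2), still 0/0.
Apply L'Hôpital: lim (216 - 216*e^(24 - 6*u))/(24*u - 96), still 0/0.
After 4 applications of L'Hôpital's rule the quotient is (1296*e^(24 - 6*u))/(24); substituting u = 4 gives 54.

54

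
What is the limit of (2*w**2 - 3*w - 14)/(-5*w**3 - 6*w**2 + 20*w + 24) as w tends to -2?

Since w = -2 makes numerator and denominator zero, (w + 2) divides both.
Cancelling it gives (2*w - 7)/(-5*w^2 + 4*w + 12); now plug in w = -2 to get 11/16.

11/16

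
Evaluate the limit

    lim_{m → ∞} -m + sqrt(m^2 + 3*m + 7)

3/2

This has the form ∞ − ∞. Multiply and divide by the conjugate √(m^2 + 3*m + 7) + m.
That gives (3m + 7) / (√(m^2 + 3*m + 7) + m).
Divide numerator and denominator by m: the limit is 3/(2·1) = 3/2.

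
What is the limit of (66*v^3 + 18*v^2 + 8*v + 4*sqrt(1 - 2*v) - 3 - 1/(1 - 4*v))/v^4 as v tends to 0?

Substitution gives 0/0; apply L'Hôpital's rule 4 times.
After differentiating numerator and denominator 4 times the quotient is (6144/(4*v - 1)^5 - 60/(1 - 2*v)^(7/2))/(24); at v = 0 this is -517/2.

-517/2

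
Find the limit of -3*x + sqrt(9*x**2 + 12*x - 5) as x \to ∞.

This has the form ∞ − ∞. Multiply and divide by the conjugate √(9*x^2 + 12*x - 5) + 3x.
That gives (12x - 5) / (√(9*x^2 + 12*x - 5) + 3x).
Divide numerator and denominator by x: the limit is 12/(2·3) = 2.

2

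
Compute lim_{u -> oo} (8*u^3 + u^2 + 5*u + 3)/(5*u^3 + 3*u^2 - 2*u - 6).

Numerator and denominator both have degree 3.
Dividing every term by u^3, all lower-order terms vanish and the limit is the ratio of leading coefficients, 8/(5) = 8/5.

8/5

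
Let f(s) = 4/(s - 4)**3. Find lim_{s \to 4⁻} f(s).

-∞

As s → 4⁻, (s - 4) → 0⁻, so (s - 4)^3 → 0⁻ and 4/(s - 4)^3 → -∞.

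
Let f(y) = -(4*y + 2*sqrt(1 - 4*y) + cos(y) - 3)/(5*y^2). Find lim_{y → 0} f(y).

9/10

Substitution gives 0/0; apply L'Hôpital's rule 2 times.
After differentiating numerator and denominator 2 times the quotient is (-cos(y) - 8/(1 - 4*y)^(3/2))/(-10); at y = 0 this is 9/10.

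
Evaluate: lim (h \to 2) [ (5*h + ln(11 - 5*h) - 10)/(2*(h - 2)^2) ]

-25/4

Direct substitution gives 0/0.
Apply L'Hôpital: lim (5 - 5/(11 - 5*h))/(4*h - 8), still 0/0.
After 2 applications of L'Hôpital's rule the quotient is (-25/(11 - 5*h)^2)/(4); substituting h = 2 gives -25/4.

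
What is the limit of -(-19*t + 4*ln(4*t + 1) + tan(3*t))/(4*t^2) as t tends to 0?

Substitution gives 0/0 (the numerator vanishes to order 2).
Expand each term to order t^2: the coefficient of t^2 in 4·ln(1 + 4t) is -32 and in tan(3t) is 0.
Lower-order terms cancel with the polynomial part, so the numerator is (-32)·t^2 + o(t^2), and the limit is (-32)/(-4) = 8.

8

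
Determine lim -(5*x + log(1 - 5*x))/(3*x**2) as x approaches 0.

Direct substitution gives 0/0.
Apply L'Hôpital: lim (5 - 5/(1 - 5*x))/(-6*x), still 0/0.
After 2 applications of L'Hôpital's rule the quotient is (-25/(1 - 5*x)^2)/(-6); substituting x = 0 gives 25/6.

25/6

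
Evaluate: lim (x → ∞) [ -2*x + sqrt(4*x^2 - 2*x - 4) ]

This has the form ∞ − ∞. Multiply and divide by the conjugate √(4*x^2 - 2*x - 4) + 2x.
That gives (-2x - 4) / (√(4*x^2 - 2*x - 4) + 2x).
Divide numerator and denominator by x: the limit is -2/(2·2) = -1/2.

-1/2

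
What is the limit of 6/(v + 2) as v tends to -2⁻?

-∞

As v → -2⁻, (v + 2) → 0⁻, so (v + 2)^1 → 0⁻ and 6/(v + 2)^1 → -∞.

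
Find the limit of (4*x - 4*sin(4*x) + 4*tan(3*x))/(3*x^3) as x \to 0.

Substitution gives 0/0 (the numerator vanishes to order 3).
Expand each term to order x^3: the coefficient of x^3 in 4·tan(3x) is 36 and in -4·sin(4x) is 128/3.
Lower-order terms cancel with the polynomial part, so the numerator is (236/3)·x^3 + o(x^3), and the limit is (236/3)/(3) = 236/9.

236/9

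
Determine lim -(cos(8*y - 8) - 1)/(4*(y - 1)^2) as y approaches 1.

Direct substitution gives 0/0.
Apply L'Hôpital: lim (-8*sin(8*y - 8))/(8 - 8*y), still 0/0.
After 2 applications of L'Hôpital's rule the quotient is (-64*cos(8*y - 8))/(-8); substituting y = 1 gives 8.

8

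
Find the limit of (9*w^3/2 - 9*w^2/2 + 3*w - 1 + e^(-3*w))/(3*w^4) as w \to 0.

Direct substitution gives 0/0.
Apply L'Hôpital: lim (27*w^2/2 - 9*w + 3 - 3*e^(-3*w))/(12*w^3), still 0/0.
Apply L'Hôpital: lim (27*w - 9 + 9*e^(-3*w))/(36*w^2), still 0/0.
Apply L'Hôpital: lim (27 - 27*e^(-3*w))/(72*w), still 0/0.
After 4 applications of L'Hôpital's rule the quotient is (81*e^(-3*w))/(72); substituting w = 0 gives 9/8.

9/8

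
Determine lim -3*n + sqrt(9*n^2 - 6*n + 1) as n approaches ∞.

-1

This has the form ∞ − ∞. Multiply and divide by the conjugate √(9*n^2 - 6*n + 1) + 3n.
That gives (-6n + 1) / (√(9*n^2 - 6*n + 1) + 3n).
Divide numerator and denominator by n: the limit is -6/(2·3) = -1.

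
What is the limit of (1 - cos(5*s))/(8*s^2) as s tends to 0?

25/16

Substitution gives 0/0.
Use (1 − cos u)/u² → 1/2 with u = 5s: the limit is 5²/(2·8) = 25/16.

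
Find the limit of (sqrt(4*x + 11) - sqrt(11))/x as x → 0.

2*√(11)/11

A 0/0 form; rationalise with √(11 + 4x) + √11. This collapses the numerator to 4x, leaving 4/(√(11 + 4x) + √11) → 4/(2√11) = 2*√(11)/11.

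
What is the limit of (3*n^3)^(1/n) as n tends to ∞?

Base → ∞ and exponent → 0: an ∞^0 form.
Take logs: (1/n)·ln(3·n^3) = (ln 3 + 3·ln n)/n → 0.
So the limit is e^0 = 1.

1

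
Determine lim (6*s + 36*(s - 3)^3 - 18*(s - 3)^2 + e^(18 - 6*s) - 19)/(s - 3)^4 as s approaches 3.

Direct substitution gives 0/0.
Apply L'Hôpital: lim (-36*s + 108*(s - 3)^2 - 6*e^(18 - 6*s) + 114)/(4*(s - 3)^3), still 0/0.
Apply L'Hôpital: lim (216*s + 36*e^(18 - 6*s) - 684)/(12*(s - 3)^2), still 0/0.
Apply L'Hôpital: lim (216 - 216*e^(18 - 6*s))/(24*s - 72), still 0/0.
After 4 applications of L'Hôpital's rule the quotient is (1296*e^(18 - 6*s))/(24); substituting s = 3 gives 54.

54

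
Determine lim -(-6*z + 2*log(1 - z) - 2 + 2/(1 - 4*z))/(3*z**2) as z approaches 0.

Substitution gives 0/0 (the numerator vanishes to order 2).
Expand each term to order z^2: the coefficient of z^2 in 2·1/(1 - 4z) is 32 and in 2·ln(1 - z) is -1.
Lower-order terms cancel with the polynomial part, so the numerator is (31)·z^2 + o(z^2), and the limit is (31)/(-3) = -31/3.

-31/3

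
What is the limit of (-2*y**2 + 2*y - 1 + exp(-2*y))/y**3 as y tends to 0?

-4/3

Direct substitution gives 0/0.
Apply L'Hôpital: lim (-4*y + 2 - 2*e^(-2*y))/(3*y^2), still 0/0.
Apply L'Hôpital: lim (-4 + 4*e^(-2*y))/(6*y), still 0/0.
After 3 applications of L'Hôpital's rule the quotient is (-8*e^(-2*y))/(6); substituting y = 0 gives -4/3.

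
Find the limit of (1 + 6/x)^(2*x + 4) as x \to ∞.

e^(12)

Let L be the limit and take ln: ln L = lim (2x + 4)·ln(1 + 6/x) = lim (2x + 4)·(6/x + O(1/x²)) = 12.
Hence L = e^(12).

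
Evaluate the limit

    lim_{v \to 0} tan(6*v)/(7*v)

6/7

Substitution gives 0/0.
Since tan(u)/u → 1 as u → 0, tan(6v)/(6v) → 1 and the limit is 6/7.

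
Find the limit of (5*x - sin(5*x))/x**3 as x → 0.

Direct substitution gives 0/0.
Apply L'Hôpital: lim (5 - 5*cos(5*x))/(3*x^2), still 0/0.
Apply L'Hôpital: lim (25*sin(5*x))/(6*x), still 0/0.
After 3 applications of L'Hôpital's rule the quotient is (125*cos(5*x))/(6); substituting x = 0 gives 125/6.

125/6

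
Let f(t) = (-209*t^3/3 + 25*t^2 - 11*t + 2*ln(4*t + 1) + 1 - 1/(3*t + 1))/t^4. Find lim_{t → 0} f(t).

Substitution gives 0/0; apply L'Hôpital's rule 4 times.
After differentiating numerator and denominator 4 times the quotient is (-3072/(4*t + 1)^4 - 1944/(3*t + 1)^5)/(24); at t = 0 this is -209.

-209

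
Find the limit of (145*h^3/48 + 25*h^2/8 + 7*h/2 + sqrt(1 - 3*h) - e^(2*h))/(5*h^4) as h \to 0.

Substitution gives 0/0; apply L'Hôpital's rule 4 times.
After differentiating numerator and denominator 4 times the quotient is (-16*e^(2*h) - 1215/(16*(1 - 3*h)^(7/2)))/(120); at h = 0 this is -1471/1920.

-1471/1920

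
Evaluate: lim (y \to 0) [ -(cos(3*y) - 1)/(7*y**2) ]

Direct substitution gives 0/0.
Apply L'Hôpital: lim (-3*sin(3*y))/(-14*y), still 0/0.
After 2 applications of L'Hôpital's rule the quotient is (-9*cos(3*y))/(-14); substituting y = 0 gives 9/14.

9/14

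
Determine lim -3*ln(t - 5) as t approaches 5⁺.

∞

As t → 5⁺, t - 5 → 0⁺ and ln(t - 5) → −∞.
Multiplying by -3 gives ∞.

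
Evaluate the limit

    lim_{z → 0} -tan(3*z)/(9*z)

Substitution gives 0/0.
Since tan(u)/u → 1 as u → 0, tan(3z)/(3z) → 1 and the limit is 3/(-9) = -1/3.

-1/3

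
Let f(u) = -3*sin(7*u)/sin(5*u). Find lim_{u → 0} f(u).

-21/5

Substitution gives 0/0.
Divide numerator and denominator by u: sin(7u)/u → 7 and sin(5u)/u → 5, so the limit is -3·7/5 = -21/5.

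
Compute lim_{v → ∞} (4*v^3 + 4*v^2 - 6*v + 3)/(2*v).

∞

The numerator has higher degree (3 > 1); the quotient behaves like (4/(2))·v^2 for large |v|.
As v → +∞ this diverges to ∞.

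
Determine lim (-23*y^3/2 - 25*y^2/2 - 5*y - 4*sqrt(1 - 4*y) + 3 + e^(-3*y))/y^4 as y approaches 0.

Substitution gives 0/0 (the numerator vanishes to order 4).
Expand each term to order y^4: the coefficient of y^4 in e^(-3y) is 27/8 and in -4·√(1 - 4y) is 40.
Lower-order terms cancel with the polynomial part, so the numerator is (347/8)·y^4 + o(y^4), and the limit is (347/8)/(1) = 347/8.

347/8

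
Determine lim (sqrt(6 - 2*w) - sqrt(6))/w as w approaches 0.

Substitution gives 0/0. Multiply numerator and denominator by the conjugate √(6 - 2w) + √6.
The numerator becomes (6 - 2w) − 6 = -2w, so the expression simplifies to -2/(√(6 - 2w) + √6).
Letting w → 0 gives -2/(2√6) = -√(6)/6.

-√(6)/6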